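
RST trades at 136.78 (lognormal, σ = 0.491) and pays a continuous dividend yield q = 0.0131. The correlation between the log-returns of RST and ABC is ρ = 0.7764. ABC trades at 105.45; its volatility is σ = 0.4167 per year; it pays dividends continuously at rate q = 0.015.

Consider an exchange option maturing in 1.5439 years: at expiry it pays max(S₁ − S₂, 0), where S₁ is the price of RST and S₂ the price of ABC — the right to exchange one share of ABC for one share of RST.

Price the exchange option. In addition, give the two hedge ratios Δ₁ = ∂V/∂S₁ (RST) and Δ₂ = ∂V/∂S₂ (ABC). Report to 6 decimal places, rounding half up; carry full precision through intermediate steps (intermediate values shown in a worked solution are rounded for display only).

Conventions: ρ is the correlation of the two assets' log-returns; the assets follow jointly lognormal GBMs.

exchange price = 37.659918
Δ1 = 0.792542
Δ2 = -0.670877

σ_eff = √(σ₁² + σ₂² − 2ρσ₁σ₂) = √(0.491² + 0.4167² − 2·0.7764·0.491·0.4167) = 0.311476
d₁ = (ln(S₁/S₂) + (q₂ − q₁ + σ_eff²/2)T) / (σ_eff√T) = (ln(136.78/105.45) + (0.015 − 0.0131 + 0.048509)·1.5439) / 0.387021 = 0.873242
d₂ = d₁ − σ_eff√T = 0.873242 − 0.387021 = 0.486221
N(d₁) = 0.808734,  N(d₂) = 0.686595
V = S₁·e^{−q₁T}·N(d₁) − S₂·e^{−q₂T}·N(d₂) = 108.403884 − 70.743966 = 37.659918
Key observation: the rate r is irrelevant here: denominating values in ABC turns the exchange into a ratio option on S₁/S₂, and discounting at r drops out.
Δ₁ = e^{−q₁T}·N(d₁) = 0.792542;  Δ₂ = −e^{−q₂T}·N(d₂) = -0.670877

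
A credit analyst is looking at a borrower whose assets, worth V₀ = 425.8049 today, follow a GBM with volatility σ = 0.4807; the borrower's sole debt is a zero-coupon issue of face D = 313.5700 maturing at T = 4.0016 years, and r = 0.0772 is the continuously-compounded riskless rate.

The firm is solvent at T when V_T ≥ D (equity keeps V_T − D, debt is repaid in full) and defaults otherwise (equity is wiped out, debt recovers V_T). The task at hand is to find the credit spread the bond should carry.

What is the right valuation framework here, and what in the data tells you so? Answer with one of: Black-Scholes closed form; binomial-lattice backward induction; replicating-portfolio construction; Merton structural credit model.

Key observation: with the firm-asset dynamics (V₀ = 425.8049) and a single zero-coupon liability of face 313.5700 given, debt value, spread, and default probability all derive from the option view of the balance sheet.

framework: Merton structural credit model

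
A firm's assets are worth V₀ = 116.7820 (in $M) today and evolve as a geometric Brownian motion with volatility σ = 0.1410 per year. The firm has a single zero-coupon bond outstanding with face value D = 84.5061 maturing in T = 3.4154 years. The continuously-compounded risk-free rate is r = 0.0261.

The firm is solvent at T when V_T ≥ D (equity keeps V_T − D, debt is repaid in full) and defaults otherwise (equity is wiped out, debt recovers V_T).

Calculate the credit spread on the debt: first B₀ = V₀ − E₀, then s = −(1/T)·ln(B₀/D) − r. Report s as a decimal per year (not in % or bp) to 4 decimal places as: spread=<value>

Work the structural quantities from V₀ = 116.7820 against face 84.5061:
d₁ = [ln(V₀/D) + (r + σ²/2)T] / (σ√T)
   = [ln(116.7820/84.5061) + (0.0261 + 0.5·0.1410²)·3.4154] / (0.1410·√3.4154)
   = [0.323485 + 0.123093] / 0.260579 = 1.713789
d₂ = d₁ − σ√T = 1.713789 − 0.260579 = 1.453210
N(d₁) = 0.956716,  N(d₂) = 0.926917,  e^(−rT) = 0.914716
E₀ = V₀·N(d₁) − D·e^(−rT)·N(d₂)
   = 116.7820·0.956716 − 84.5061·0.914716·0.926917 = 40.077408
B₀ = V₀ − E₀ = 116.7820 − 40.077408 = 76.704592
spread = −(1/T)·ln(B₀/D) − r = −(1/3.4154)·ln(76.704592/84.5061) − 0.0261 = 0.00226041

spread=0.0023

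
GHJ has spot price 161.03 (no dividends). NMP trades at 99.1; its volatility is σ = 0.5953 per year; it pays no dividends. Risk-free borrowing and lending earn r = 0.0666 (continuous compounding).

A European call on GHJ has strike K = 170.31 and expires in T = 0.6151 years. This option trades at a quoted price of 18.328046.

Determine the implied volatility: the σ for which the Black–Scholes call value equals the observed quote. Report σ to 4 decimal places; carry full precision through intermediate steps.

sigma = 0.3861

At σ = 0.3861 the Black–Scholes value reproduces the quote:
σ√T = 0.3861·√0.6151 = 0.302812
d₁ = (ln(S/K) + (r+σ²/2)T) / (σ√T) = (ln(161.03/170.31) + (0.0666+0.3861²/2)·0.6151) / 0.302812 = (-0.056030 + 0.086813) / 0.302812 = 0.101659
d₂ = d₁ − σ√T = 0.101659 − 0.302812 = -0.201153
e^{−rT} = 0.959862
N(d₁) = 0.540486,  N(d₂) = 0.420290
V = S·N(d₁) − K·e^{−rT}·N(d₂) = 87.034506 − 68.706460 = 18.328046 (the quoted price), and the Black–Scholes price is strictly increasing in σ, so σ is unique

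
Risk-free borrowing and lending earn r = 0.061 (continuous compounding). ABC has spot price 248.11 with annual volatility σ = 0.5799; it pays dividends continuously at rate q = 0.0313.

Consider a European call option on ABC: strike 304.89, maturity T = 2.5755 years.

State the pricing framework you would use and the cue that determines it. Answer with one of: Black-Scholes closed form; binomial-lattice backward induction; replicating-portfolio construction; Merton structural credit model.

Key observation: the instrument is a plain European call (strike 304.89) on a lognormal asset; the exact continuous-time formula applies directly.

framework: Black-Scholes closed form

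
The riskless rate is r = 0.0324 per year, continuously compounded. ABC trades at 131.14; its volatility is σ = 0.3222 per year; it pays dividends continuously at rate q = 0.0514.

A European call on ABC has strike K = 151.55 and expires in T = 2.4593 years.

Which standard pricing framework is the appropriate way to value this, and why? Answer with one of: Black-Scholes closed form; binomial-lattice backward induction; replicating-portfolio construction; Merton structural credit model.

Key observation: the instrument is a plain European call (strike 151.55) on a lognormal asset; the exact continuous-time formula applies directly.

framework: Black-Scholes closed form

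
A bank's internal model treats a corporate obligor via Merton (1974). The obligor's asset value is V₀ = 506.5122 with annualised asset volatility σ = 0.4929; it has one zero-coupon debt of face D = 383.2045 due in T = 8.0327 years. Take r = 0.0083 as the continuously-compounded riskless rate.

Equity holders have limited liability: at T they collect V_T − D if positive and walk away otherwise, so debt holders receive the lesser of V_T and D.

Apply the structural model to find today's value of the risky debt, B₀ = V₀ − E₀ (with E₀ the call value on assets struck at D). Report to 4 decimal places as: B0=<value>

Equity is a call on the firm's assets struck at D = 383.2045:
d₁ = [ln(V₀/D) + (r + σ²/2)T] / (σ√T)
   = [ln(506.5122/383.2045) + (0.0083 + 0.5·0.4929²)·8.0327] / (0.4929·√8.0327)
   = [0.278980 + 1.042445] / 1.396978 = 0.945917
d₂ = d₁ − σ√T = 0.945917 − 1.396978 = -0.451061
N(d₁) = 0.827904,  N(d₂) = 0.325973,  e^(−rT) = 0.935503
E₀ = V₀·N(d₁) − D·e^(−rT)·N(d₂)
   = 506.5122·0.827904 − 383.2045·0.935503·0.325973 = 302.486169
B₀ = V₀ − E₀ = 506.5122 − 302.486169 = 204.026031

B0=204.0260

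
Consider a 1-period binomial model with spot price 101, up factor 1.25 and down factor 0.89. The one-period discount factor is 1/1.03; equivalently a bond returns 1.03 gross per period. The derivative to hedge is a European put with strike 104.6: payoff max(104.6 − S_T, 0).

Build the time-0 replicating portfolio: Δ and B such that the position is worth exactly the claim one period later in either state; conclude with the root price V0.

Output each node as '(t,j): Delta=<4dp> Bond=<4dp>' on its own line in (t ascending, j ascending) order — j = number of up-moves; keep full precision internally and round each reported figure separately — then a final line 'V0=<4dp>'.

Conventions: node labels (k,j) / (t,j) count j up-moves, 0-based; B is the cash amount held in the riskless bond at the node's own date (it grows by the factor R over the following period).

Arbitrage-free pricing uses the up-move probability p* = (R−d)/(u−d) = 0.3889, discounting each step at R = 1.03.
At maturity the claim pays: V(1,0)=14.7100, V(1,1)=0.0000
Node (0,0) S=101.0000: V=(p*·0.0000+(1−p*)·14.7100)/1.03=8.7276; Δ=(0.0000−14.7100)/(126.2500−89.8900)=-0.4046; B=V−Δ·S=49.5887
Sanity check at the root: Δ(0,0)·S0 + B(0,0) reproduces V0 = 8.7276.

(0,0): Delta=-0.4046 Bond=49.5887
V0=8.7276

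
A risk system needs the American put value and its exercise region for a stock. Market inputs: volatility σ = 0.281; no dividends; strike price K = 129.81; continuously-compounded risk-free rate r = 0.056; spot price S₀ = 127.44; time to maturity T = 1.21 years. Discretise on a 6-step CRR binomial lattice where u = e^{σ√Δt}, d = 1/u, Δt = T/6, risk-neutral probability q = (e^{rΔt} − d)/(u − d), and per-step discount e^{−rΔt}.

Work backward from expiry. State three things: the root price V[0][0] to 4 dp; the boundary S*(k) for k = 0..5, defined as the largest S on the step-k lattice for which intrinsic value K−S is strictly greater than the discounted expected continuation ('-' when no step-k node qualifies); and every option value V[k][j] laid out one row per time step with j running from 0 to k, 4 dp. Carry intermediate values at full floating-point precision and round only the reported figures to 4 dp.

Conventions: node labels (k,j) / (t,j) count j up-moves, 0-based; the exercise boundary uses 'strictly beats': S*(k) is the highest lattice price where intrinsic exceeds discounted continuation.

params: Δt=0.20167 u=1.13450 d=0.88145 q=0.51338 e^(-rΔt)=0.98877
t_6 payoffs: 70.0397 52.8806 30.7955 2.3700 0.0000 0.0000 0.0000
t_5: node(5,0) S=67.8092 payoff=62.0008 vs cont=60.5431 → 62.0008 [stop]  node(5,1) S=87.2761 payoff=42.5339 vs cont=41.0761 → 42.5339 [stop]  node(5,2) S=112.3317 payoff=17.4783 vs cont=16.0206 → 17.4783 [stop]  node(5,3) S=144.5803 payoff=0.0000 vs cont=1.1403 → 1.1403 [wait]  node(5,4) S=186.0870 payoff=0.0000 vs cont=0.0000 → 0.0000 [wait]  node(5,5) S=239.5096 payoff=0.0000 vs cont=0.0000 → 0.0000 [wait]  ⇒ S*(5)=112.3317
t_4: node(4,0) S=76.9294 payoff=52.8806 vs cont=51.4229 → 52.8806 [stop]  node(4,1) S=99.0145 payoff=30.7955 vs cont=29.3377 → 30.7955 [stop]  node(4,2) S=127.4400 payoff=2.3700 vs cont=8.9887 → 8.9887 [wait]  node(4,3) S=164.0260 payoff=0.0000 vs cont=0.5487 → 0.5487 [wait]  node(4,4) S=211.1152 payoff=0.0000 vs cont=0.0000 → 0.0000 [wait]  ⇒ S*(4)=99.0145
t_3: node(3,0) S=87.2761 payoff=42.5339 vs cont=41.0761 → 42.5339 [stop]  node(3,1) S=112.3317 payoff=17.4783 vs cont=19.3803 → 19.3803 [wait]  node(3,2) S=144.5803 payoff=0.0000 vs cont=4.6035 → 4.6035 [wait]  node(3,3) S=186.0870 payoff=0.0000 vs cont=0.2640 → 0.2640 [wait]  ⇒ S*(3)=87.2761
t_2: node(2,0) S=99.0145 payoff=30.7955 vs cont=30.3032 → 30.7955 [stop]  node(2,1) S=127.4400 payoff=2.3700 vs cont=11.6618 → 11.6618 [wait]  node(2,2) S=164.0260 payoff=0.0000 vs cont=2.3490 → 2.3490 [wait]  ⇒ S*(2)=99.0145
t_1: node(1,0) S=112.3317 payoff=17.4783 vs cont=20.7372 → 20.7372 [wait]  node(1,1) S=144.5803 payoff=0.0000 vs cont=6.8036 → 6.8036 [wait]  ⇒ S*(1)=-
t_0: node(0,0) S=127.4400 payoff=2.3700 vs cont=13.4314 → 13.4314 [wait]  ⇒ S*(0)=-

price = 13.4314
boundary = - - 99.0145 87.2761 99.0145 112.3317
tree:
13.4314
20.7372 6.8036
30.7955 11.6618 2.3490
42.5339 19.3803 4.6035 0.2640
52.8806 30.7955 8.9887 0.5487 0.0000
62.0008 42.5339 17.4783 1.1403 0.0000 0.0000
70.0397 52.8806 30.7955 2.3700 0.0000 0.0000 0.0000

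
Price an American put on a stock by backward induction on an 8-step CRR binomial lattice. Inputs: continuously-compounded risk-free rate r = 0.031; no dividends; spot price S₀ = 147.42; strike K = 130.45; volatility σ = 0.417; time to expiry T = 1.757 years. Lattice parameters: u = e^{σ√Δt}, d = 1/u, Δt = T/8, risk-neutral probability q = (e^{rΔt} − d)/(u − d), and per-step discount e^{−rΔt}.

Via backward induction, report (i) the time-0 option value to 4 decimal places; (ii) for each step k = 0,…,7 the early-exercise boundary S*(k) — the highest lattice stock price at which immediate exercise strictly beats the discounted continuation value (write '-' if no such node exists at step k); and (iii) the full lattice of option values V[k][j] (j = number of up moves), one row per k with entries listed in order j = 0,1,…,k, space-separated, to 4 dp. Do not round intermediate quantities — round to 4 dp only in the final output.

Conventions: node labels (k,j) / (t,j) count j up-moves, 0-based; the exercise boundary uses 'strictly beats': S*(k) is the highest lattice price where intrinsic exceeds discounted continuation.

price = 20.0105
boundary = - - - - 67.4638 55.4881 67.4638 82.0243
tree:
20.0105
27.9700 11.2784
37.9690 17.0417 4.9089
49.8382 25.0662 8.1927 1.2575
62.9862 35.6587 13.4226 2.3829 0.0000
74.9619 48.6484 21.4520 4.5153 0.0000 0.0000
84.8118 62.9862 33.1027 8.5562 0.0000 0.0000 0.0000
92.9132 74.9619 48.4257 16.2133 0.0000 0.0000 0.0000 0.0000
99.5765 84.8118 62.9862 30.7228 0.0000 0.0000 0.0000 0.0000 0.0000

Δt=0.21962  u=1.21583  d=0.82249  q=0.46867  discount=0.99321
step 8 (expiry): payoffs max(K−S,0) = 99.5765 84.8118 62.9862 30.7228 0.0000 0.0000 0.0000 0.0000 0.0000
step 7: (k=7,j=0): S=37.5368, K−S=92.9132, hold=92.0281 ⇒ V=92.9132 exercise | (k=7,j=1): S=55.4881, K−S=74.9619, hold=74.0768 ⇒ V=74.9619 exercise | (k=7,j=2): S=82.0243, K−S=48.4257, hold=47.5406 ⇒ V=48.4257 exercise | (k=7,j=3): S=121.2509, K−S=9.1991, hold=16.2133 ⇒ V=16.2133 continue | (k=7,j=4): S=179.2370, K−S=0.0000, hold=0.0000 ⇒ V=0.0000 continue | (k=7,j=5): S=264.9540, K−S=0.0000, hold=0.0000 ⇒ V=0.0000 continue | (k=7,j=6): S=391.6637, K−S=0.0000, hold=0.0000 ⇒ V=0.0000 continue | (k=7,j=7): S=578.9700, K−S=0.0000, hold=0.0000 ⇒ V=0.0000 continue  boundary S*=82.0243
step 6: (k=6,j=0): S=45.6382, K−S=84.8118, hold=83.9267 ⇒ V=84.8118 exercise | (k=6,j=1): S=67.4638, K−S=62.9862, hold=62.1010 ⇒ V=62.9862 exercise | (k=6,j=2): S=99.7272, K−S=30.7228, hold=33.1027 ⇒ V=33.1027 continue | (k=6,j=3): S=147.4200, K−S=0.0000, hold=8.5562 ⇒ V=8.5562 continue | (k=6,j=4): S=217.9210, K−S=0.0000, hold=0.0000 ⇒ V=0.0000 continue | (k=6,j=5): S=322.1380, K−S=0.0000, hold=0.0000 ⇒ V=0.0000 continue | (k=6,j=6): S=476.1948, K−S=0.0000, hold=0.0000 ⇒ V=0.0000 continue  boundary S*=67.4638
step 5: (k=5,j=0): S=55.4881, K−S=74.9619, hold=74.0768 ⇒ V=74.9619 exercise | (k=5,j=1): S=82.0243, K−S=48.4257, hold=48.6484 ⇒ V=48.6484 continue | (k=5,j=2): S=121.2509, K−S=9.1991, hold=21.4520 ⇒ V=21.4520 continue | (k=5,j=3): S=179.2370, K−S=0.0000, hold=4.5153 ⇒ V=4.5153 continue | (k=5,j=4): S=264.9540, K−S=0.0000, hold=0.0000 ⇒ V=0.0000 continue | (k=5,j=5): S=391.6637, K−S=0.0000, hold=0.0000 ⇒ V=0.0000 continue  boundary S*=55.4881
step 4: (k=4,j=0): S=67.4638, K−S=62.9862, hold=62.2047 ⇒ V=62.9862 exercise | (k=4,j=1): S=99.7272, K−S=30.7228, hold=35.6587 ⇒ V=35.6587 continue | (k=4,j=2): S=147.4200, K−S=0.0000, hold=13.4226 ⇒ V=13.4226 continue | (k=4,j=3): S=217.9210, K−S=0.0000, hold=2.3829 ⇒ V=2.3829 continue | (k=4,j=4): S=322.1380, K−S=0.0000, hold=0.0000 ⇒ V=0.0000 continue  boundary S*=67.4638
step 3: (k=3,j=0): S=82.0243, K−S=48.4257, hold=49.8382 ⇒ V=49.8382 continue | (k=3,j=1): S=121.2509, K−S=9.1991, hold=25.0662 ⇒ V=25.0662 continue | (k=3,j=2): S=179.2370, K−S=0.0000, hold=8.1927 ⇒ V=8.1927 continue | (k=3,j=3): S=264.9540, K−S=0.0000, hold=1.2575 ⇒ V=1.2575 continue  boundary S*=-
step 2: (k=2,j=0): S=99.7272, K−S=30.7228, hold=37.9690 ⇒ V=37.9690 continue | (k=2,j=1): S=147.4200, K−S=0.0000, hold=17.0417 ⇒ V=17.0417 continue | (k=2,j=2): S=217.9210, K−S=0.0000, hold=4.9089 ⇒ V=4.9089 continue  boundary S*=-
step 1: (k=1,j=0): S=121.2509, K−S=9.1991, hold=27.9700 ⇒ V=27.9700 continue | (k=1,j=1): S=179.2370, K−S=0.0000, hold=11.2784 ⇒ V=11.2784 continue  boundary S*=-
step 0: (k=0,j=0): S=147.4200, K−S=0.0000, hold=20.0105 ⇒ V=20.0105 continue  boundary S*=-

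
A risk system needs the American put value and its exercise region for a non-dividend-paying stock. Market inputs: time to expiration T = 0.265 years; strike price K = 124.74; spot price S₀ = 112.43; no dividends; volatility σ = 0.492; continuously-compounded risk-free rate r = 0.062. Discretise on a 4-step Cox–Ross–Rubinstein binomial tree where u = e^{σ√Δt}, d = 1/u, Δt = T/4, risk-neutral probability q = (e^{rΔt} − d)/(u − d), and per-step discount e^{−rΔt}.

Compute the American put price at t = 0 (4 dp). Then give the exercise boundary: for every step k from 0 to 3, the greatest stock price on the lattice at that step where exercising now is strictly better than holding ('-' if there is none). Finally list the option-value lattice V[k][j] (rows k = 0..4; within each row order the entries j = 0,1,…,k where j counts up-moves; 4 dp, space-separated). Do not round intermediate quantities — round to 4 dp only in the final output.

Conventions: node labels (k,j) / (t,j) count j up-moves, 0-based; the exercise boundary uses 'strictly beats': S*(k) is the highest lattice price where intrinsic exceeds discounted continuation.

Δt=0.06625  u=1.13500  d=0.88105  q=0.48459  discount=0.99590
step 4 (expiry): payoffs max(K−S,0) = 56.9926 37.4655 12.3100 0.0000 0.0000
step 3: (k=3,j=0): S=76.8936, K−S=47.8464, hold=47.3351 ⇒ V=47.8464 exercise | (k=3,j=1): S=99.0569, K−S=25.6831, hold=25.1718 ⇒ V=25.6831 exercise | (k=3,j=2): S=127.6085, K−S=0.0000, hold=6.3187 ⇒ V=6.3187 continue | (k=3,j=3): S=164.3897, K−S=0.0000, hold=0.0000 ⇒ V=0.0000 continue  boundary S*=99.0569
step 2: (k=2,j=0): S=87.2745, K−S=37.4655, hold=36.9542 ⇒ V=37.4655 exercise | (k=2,j=1): S=112.4300, K−S=12.3100, hold=16.2325 ⇒ V=16.2325 continue | (k=2,j=2): S=144.8362, K−S=0.0000, hold=3.2434 ⇒ V=3.2434 continue  boundary S*=87.2745
step 1: (k=1,j=0): S=99.0569, K−S=25.6831, hold=27.0648 ⇒ V=27.0648 continue | (k=1,j=1): S=127.6085, K−S=0.0000, hold=9.8973 ⇒ V=9.8973 continue  boundary S*=-
step 0: (k=0,j=0): S=112.4300, K−S=12.3100, hold=18.6687 ⇒ V=18.6687 continue  boundary S*=-

price = 18.6687
boundary = - - 87.2745 99.0569
tree:
18.6687
27.0648 9.8973
37.4655 16.2325 3.2434
47.8464 25.6831 6.3187 0.0000
56.9926 37.4655 12.3100 0.0000 0.0000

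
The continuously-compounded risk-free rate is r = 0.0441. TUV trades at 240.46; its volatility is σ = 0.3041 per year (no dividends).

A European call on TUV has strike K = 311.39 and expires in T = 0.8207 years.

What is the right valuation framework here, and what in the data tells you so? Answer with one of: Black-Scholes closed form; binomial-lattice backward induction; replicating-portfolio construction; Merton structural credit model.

Key observation: the strike-311.39 call on TUV is European-exercise on a continuously-modelled lognormal underlying, so its value is a single closed-form evaluation.

framework: Black-Scholes closed form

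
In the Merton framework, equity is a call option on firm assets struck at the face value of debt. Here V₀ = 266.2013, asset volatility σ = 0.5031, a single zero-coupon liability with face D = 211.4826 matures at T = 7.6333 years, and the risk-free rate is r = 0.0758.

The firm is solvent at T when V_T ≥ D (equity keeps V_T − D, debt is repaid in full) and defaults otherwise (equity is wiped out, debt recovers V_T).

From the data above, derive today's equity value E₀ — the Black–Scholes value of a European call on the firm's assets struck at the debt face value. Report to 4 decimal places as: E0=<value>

E0=185.4142

Apply the equity-as-call identities (strike 211.4826, horizon 7.6333 years):
d₁ = [ln(V₀/D) + (r + σ²/2)T] / (σ√T)
   = [ln(266.2013/211.4826) + (0.0758 + 0.5·0.5031²)·7.6333] / (0.5031·√7.6333)
   = [0.230110 + 1.544635] / 1.389986 = 1.276808
d₂ = d₁ − σ√T = 1.276808 − 1.389986 = -0.113179
N(d₁) = 0.899165,  N(d₂) = 0.454945,  e^(−rT) = 0.560680
E₀ = V₀·N(d₁) − D·e^(−rT)·N(d₂)
   = 266.2013·0.899165 − 211.4826·0.560680·0.454945 = 185.414207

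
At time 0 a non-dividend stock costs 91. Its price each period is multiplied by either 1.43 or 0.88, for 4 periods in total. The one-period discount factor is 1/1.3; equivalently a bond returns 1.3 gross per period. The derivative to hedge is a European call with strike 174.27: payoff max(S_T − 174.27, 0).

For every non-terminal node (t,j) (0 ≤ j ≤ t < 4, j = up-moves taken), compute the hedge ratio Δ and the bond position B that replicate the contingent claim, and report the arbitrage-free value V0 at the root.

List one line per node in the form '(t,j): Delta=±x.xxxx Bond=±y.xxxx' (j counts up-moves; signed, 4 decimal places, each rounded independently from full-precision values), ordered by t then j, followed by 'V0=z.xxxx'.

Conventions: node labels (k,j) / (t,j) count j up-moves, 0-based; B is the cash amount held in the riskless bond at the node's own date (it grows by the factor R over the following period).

Risk-neutral probability p* = (R−d)/(u−d) = (1.3−0.88)/(1.43−0.88) = 0.7636.
Payoffs at expiry: V(4,0)=0.0000, V(4,1)=0.0000, V(4,2)=0.0000, V(4,3)=59.9005, V(4,4)=206.2571
Node (3,0) S=62.0140: V=(p*·0.0000+(1−p*)·0.0000)/1.3=0.0000; Δ=(0.0000−0.0000)/(88.6800−54.5723)=0.0000; B=V−Δ·S=0.0000
Node (3,1) S=100.7727: V=(p*·0.0000+(1−p*)·0.0000)/1.3=0.0000; Δ=(0.0000−0.0000)/(144.1049−88.6800)=0.0000; B=V−Δ·S=0.0000
Node (3,2) S=163.7556: V=(p*·59.9005+(1−p*)·0.0000)/1.3=35.1863; Δ=(59.9005−0.0000)/(234.1705−144.1049)=0.6651; B=V−Δ·S=-73.7237
Node (3,3) S=266.1028: V=(p*·206.2571+(1−p*)·59.9005)/1.3=132.0490; Δ=(206.2571−59.9005)/(380.5271−234.1705)=1.0000; B=V−Δ·S=-134.0538
Node (2,0) S=70.4704: V=(p*·0.0000+(1−p*)·0.0000)/1.3=0.0000; Δ=(0.0000−0.0000)/(100.7727−62.0140)=0.0000; B=V−Δ·S=0.0000
Node (2,1) S=114.5144: V=(p*·35.1863+(1−p*)·0.0000)/1.3=20.6689; Δ=(35.1863−0.0000)/(163.7556−100.7727)=0.5587; B=V−Δ·S=-43.3062
Node (2,2) S=186.0859: V=(p*·132.0490+(1−p*)·35.1863)/1.3=83.9647; Δ=(132.0490−35.1863)/(266.1028−163.7556)=0.9464; B=V−Δ·S=-92.1492
Node (1,0) S=80.0800: V=(p*·20.6689+(1−p*)·0.0000)/1.3=12.1412; Δ=(20.6689−0.0000)/(114.5144−70.4704)=0.4693; B=V−Δ·S=-25.4386
Node (1,1) S=130.1300: V=(p*·83.9647+(1−p*)·20.6689)/1.3=53.0799; Δ=(83.9647−20.6689)/(186.0859−114.5144)=0.8844; B=V−Δ·S=-62.0035
Node (0,0) S=91.0000: V=(p*·53.0799+(1−p*)·12.1412)/1.3=33.3873; Δ=(53.0799−12.1412)/(130.1300−80.0800)=0.8180; B=V−Δ·S=-41.0468
Check: Δ(0,0)·S0 + B(0,0) = 33.3873 = V0.

(0,0): Delta=0.8180 Bond=-41.0468
(1,0): Delta=0.4693 Bond=-25.4386
(1,1): Delta=0.8844 Bond=-62.0035
(2,0): Delta=0.0000 Bond=0.0000
(2,1): Delta=0.5587 Bond=-43.3062
(2,2): Delta=0.9464 Bond=-92.1492
(3,0): Delta=0.0000 Bond=0.0000
(3,1): Delta=0.0000 Bond=0.0000
(3,2): Delta=0.6651 Bond=-73.7237
(3,3): Delta=1.0000 Bond=-134.0538
V0=33.3873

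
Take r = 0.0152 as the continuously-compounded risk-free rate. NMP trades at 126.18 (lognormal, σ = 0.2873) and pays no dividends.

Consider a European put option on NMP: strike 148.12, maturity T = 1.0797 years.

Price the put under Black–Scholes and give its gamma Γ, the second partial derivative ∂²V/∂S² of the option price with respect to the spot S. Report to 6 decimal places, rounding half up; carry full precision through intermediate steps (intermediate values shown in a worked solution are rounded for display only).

σ√T = 0.2873·√1.0797 = 0.298529
d₁ = (ln(S/K) + (r+σ²/2)T) / (σ√T) = (ln(126.18/148.12) + (0.0152+0.2873²/2)·1.0797) / 0.298529 = (-0.160313 + 0.060971) / 0.298529 = -0.332771
d₂ = d₁ − σ√T = -0.332771 − 0.298529 = -0.631300
e^{−rT} = 0.983722
N(−d₁) = 0.630346,  N(−d₂) = 0.736078
Put price V = K·e^{−rT}·N(−d₂) − S·N(−d₁) = 107.253164 − 79.537112 = 27.716053
φ(d₁) = (1/√(2π))·e^{−d₁²/2} = 0.377454
Γ = φ(d₁) / (S·σ·√T) = 0.010020

price = 27.716053
Γ = 0.010020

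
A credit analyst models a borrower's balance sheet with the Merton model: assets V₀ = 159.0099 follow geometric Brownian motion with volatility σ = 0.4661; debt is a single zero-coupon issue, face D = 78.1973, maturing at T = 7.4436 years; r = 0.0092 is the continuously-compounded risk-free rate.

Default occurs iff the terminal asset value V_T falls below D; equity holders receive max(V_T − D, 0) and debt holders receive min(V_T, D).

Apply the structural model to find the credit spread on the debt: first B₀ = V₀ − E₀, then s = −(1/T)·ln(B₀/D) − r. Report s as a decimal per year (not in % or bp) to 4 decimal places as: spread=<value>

Equity is a call on the firm's assets struck at D = 78.1973:
d₁ = [ln(V₀/D) + (r + σ²/2)T] / (σ√T)
   = [ln(159.0099/78.1973) + (0.0092 + 0.5·0.4661²)·7.4436] / (0.4661·√7.4436)
   = [0.709731 + 0.877039] / 1.271659 = 1.247796
d₂ = d₁ − σ√T = 1.247796 − 1.271659 = -0.023863
N(d₁) = 0.893947,  N(d₂) = 0.490481,  e^(−rT) = 0.933811
E₀ = V₀·N(d₁) − D·e^(−rT)·N(d₂)
   = 159.0099·0.893947 − 78.1973·0.933811·0.490481 = 106.330779
B₀ = V₀ − E₀ = 159.0099 − 106.330779 = 52.679121
spread = −(1/T)·ln(B₀/D) − r = −(1/7.4436)·ln(52.679121/78.1973) − 0.0092 = 0.04386786

spread=0.0439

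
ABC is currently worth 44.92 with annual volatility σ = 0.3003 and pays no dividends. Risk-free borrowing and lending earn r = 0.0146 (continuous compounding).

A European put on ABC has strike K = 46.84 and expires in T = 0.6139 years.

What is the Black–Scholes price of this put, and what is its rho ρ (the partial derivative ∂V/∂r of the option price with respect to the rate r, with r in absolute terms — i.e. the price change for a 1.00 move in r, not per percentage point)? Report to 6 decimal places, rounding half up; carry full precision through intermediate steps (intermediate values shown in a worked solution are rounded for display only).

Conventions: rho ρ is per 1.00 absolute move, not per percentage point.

σ√T = 0.3003·√0.6139 = 0.235290
d₁ = (ln(S/K) + (r+σ²/2)T) / (σ√T) = (ln(44.92/46.84) + (0.0146+0.3003²/2)·0.6139) / 0.235290 = (-0.041854 + 0.036644) / 0.235290 = -0.022146
d₂ = d₁ − σ√T = -0.022146 − 0.235290 = -0.257436
e^{−rT} = 0.991077
N(−d₁) = 0.508834,  N(−d₂) = 0.601579
Put price V = K·e^{−rT}·N(−d₂) − S·N(−d₁) = 27.926529 − 22.856831 = 5.069698
ρ = −K·T·e^{−rT}·N(−d₂) = -17.144096

price = 5.069698
ρ = -17.144096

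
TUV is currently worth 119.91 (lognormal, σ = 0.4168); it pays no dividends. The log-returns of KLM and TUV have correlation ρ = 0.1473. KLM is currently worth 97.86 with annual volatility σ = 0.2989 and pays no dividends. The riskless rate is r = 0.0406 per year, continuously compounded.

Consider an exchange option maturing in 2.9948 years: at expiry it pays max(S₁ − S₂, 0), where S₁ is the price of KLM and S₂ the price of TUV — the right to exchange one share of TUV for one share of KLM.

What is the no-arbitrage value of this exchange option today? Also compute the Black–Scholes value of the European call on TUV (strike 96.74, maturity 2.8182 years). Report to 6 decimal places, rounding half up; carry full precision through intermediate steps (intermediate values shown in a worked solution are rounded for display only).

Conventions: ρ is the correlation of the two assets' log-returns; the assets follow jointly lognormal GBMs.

σ_eff = √(σ₁² + σ₂² − 2ρσ₁σ₂) = √(0.2989² + 0.4168² − 2·0.1473·0.2989·0.4168) = 0.475775
d₁ = (ln(S₁/S₂) + (q₂ − q₁ + σ_eff²/2)T) / (σ_eff√T) = (ln(97.86/119.91) + (0.0 − 0.0 + 0.113181)·2.9948) / 0.823352 = 0.164875
d₂ = d₁ − σ_eff√T = 0.164875 − 0.823352 = -0.658476
N(d₁) = 0.565479,  N(d₂) = 0.255116
V = S₁·e^{−q₁T}·N(d₁) − S₂·e^{−q₂T}·N(d₂) = 55.337774 − 30.590966 = 24.746808
[vanilla: TUV call K=96.74]
σ√T = 0.4168·√2.8182 = 0.699703
d₁ = (ln(S/K) + (r+σ²/2)T) / (σ√T) = (ln(119.91/96.74) + (0.0406+0.4168²/2)·2.8182) / 0.699703 = (0.214714 + 0.359211) / 0.699703 = 0.820242
d₂ = d₁ − σ√T = 0.820242 − 0.699703 = 0.120539
e^{−rT} = 0.891884
N(d₁) = 0.793961,  N(d₂) = 0.547972
price = S·N(d₁) − K·e^{−rT}·N(d₂) = 95.203844 − 47.279496 = 47.924348

exchange price = 24.746808
price(TUV call K=96.74) = 47.924348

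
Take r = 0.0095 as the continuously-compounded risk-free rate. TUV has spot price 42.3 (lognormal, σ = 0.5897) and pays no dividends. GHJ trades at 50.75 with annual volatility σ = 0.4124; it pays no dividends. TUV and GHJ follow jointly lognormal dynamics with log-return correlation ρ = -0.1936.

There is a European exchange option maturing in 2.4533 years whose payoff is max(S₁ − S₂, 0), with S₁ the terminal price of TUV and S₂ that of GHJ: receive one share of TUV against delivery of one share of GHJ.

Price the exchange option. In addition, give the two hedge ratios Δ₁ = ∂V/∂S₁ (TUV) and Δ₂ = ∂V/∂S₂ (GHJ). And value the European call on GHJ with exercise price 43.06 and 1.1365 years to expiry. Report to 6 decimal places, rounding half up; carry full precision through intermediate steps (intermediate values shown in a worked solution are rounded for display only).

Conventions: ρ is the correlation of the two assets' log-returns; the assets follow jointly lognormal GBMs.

σ_eff = √(σ₁² + σ₂² − 2ρσ₁σ₂) = √(0.5897² + 0.4124² − 2·-0.1936·0.5897·0.4124) = 0.782294
d₁ = (ln(S₁/S₂) + (q₂ − q₁ + σ_eff²/2)T) / (σ_eff√T) = (ln(42.3/50.75) + (0.0 − 0.0 + 0.305992)·2.4533) / 1.225308 = 0.464018
d₂ = d₁ − σ_eff√T = 0.464018 − 1.225308 = -0.761290
N(d₁) = 0.678683,  N(d₂) = 0.223242
V = S₁·e^{−q₁T}·N(d₁) − S₂·e^{−q₂T}·N(d₂) = 28.708279 − 11.329532 = 17.378747
Δ₁ = e^{−q₁T}·N(d₁) = 0.678683;  Δ₂ = −e^{−q₂T}·N(d₂) = -0.223242
[vanilla: GHJ call K=43.06]
σ√T = 0.4124·√1.1365 = 0.439646
d₁ = (ln(S/K) + (r+σ²/2)T) / (σ√T) = (ln(50.75/43.06) + (0.0095+0.4124²/2)·1.1365) / 0.439646 = (0.164317 + 0.107441) / 0.439646 = 0.618129
d₂ = d₁ − σ√T = 0.618129 − 0.439646 = 0.178483
e^{−rT} = 0.989261
N(d₁) = 0.731755,  N(d₂) = 0.570828
price = S·N(d₁) − K·e^{−rT}·N(d₂) = 37.136566 − 24.315909 = 12.820657

exchange price = 17.378747
Δ1 = 0.678683
Δ2 = -0.223242
price(GHJ call K=43.06) = 12.820657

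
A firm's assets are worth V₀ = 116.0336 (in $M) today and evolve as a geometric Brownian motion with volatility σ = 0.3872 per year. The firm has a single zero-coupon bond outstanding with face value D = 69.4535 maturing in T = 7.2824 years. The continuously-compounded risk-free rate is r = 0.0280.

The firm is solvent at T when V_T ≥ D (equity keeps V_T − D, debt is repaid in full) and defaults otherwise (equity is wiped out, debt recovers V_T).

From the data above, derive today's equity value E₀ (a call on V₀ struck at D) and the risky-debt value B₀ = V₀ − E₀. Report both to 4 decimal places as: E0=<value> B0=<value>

E0=70.8707 B0=45.1629

Apply the equity-as-call identities (strike 69.4535, horizon 7.2824 years):
d₁ = [ln(V₀/D) + (r + σ²/2)T] / (σ√T)
   = [ln(116.0336/69.4535) + (0.0280 + 0.5·0.3872²)·7.2824] / (0.3872·√7.2824)
   = [0.513222 + 0.749810] / 1.044895 = 1.208765
d₂ = d₁ − σ√T = 1.208765 − 1.044895 = 0.163870
N(d₁) = 0.886623,  N(d₂) = 0.565083,  e^(−rT) = 0.815538
E₀ = V₀·N(d₁) − D·e^(−rT)·N(d₂)
   = 116.0336·0.886623 − 69.4535·0.815538·0.565083 = 70.870676
B₀ = V₀ − E₀ = 116.0336 − 70.870676 = 45.162924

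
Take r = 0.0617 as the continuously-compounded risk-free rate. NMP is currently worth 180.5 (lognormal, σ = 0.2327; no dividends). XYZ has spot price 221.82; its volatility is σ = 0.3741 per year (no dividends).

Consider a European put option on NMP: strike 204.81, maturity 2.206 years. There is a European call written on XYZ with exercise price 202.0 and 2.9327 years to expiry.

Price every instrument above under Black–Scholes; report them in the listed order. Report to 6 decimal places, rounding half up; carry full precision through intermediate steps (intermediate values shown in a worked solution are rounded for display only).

price(NMP put K=204.81) = 23.777559
price(XYZ call K=202.0) = 79.928330

[NMP put K=204.81]
σ√T = 0.2327·√2.206 = 0.345620
d₁ = (ln(S/K) + (r+σ²/2)T) / (σ√T) = (ln(180.5/204.81) + (0.0617+0.2327²/2)·2.206) / 0.345620 = (-0.126352 + 0.195837) / 0.345620 = 0.201044
d₂ = d₁ − σ√T = 0.201044 − 0.345620 = -0.144576
e^{−rT} = 0.872746
N(−d₁) = 0.420332,  N(−d₂) = 0.557477
price = K·e^{−rT}·N(−d₂) − S·N(−d₁) = 99.647489 − 75.869930 = 23.777559
[XYZ call K=202.0]
σ√T = 0.3741·√2.9327 = 0.640651
d₁ = (ln(S/K) + (r+σ²/2)T) / (σ√T) = (ln(221.82/202.0) + (0.0617+0.3741²/2)·2.9327) / 0.640651 = (0.093599 + 0.386164) / 0.640651 = 0.748868
d₂ = d₁ − σ√T = 0.748868 − 0.640651 = 0.108217
e^{−rT} = 0.834479
N(d₁) = 0.773032,  N(d₂) = 0.543088
price = S·N(d₁) − K·e^{−rT}·N(d₂) = 171.473868 − 91.545537 = 79.928330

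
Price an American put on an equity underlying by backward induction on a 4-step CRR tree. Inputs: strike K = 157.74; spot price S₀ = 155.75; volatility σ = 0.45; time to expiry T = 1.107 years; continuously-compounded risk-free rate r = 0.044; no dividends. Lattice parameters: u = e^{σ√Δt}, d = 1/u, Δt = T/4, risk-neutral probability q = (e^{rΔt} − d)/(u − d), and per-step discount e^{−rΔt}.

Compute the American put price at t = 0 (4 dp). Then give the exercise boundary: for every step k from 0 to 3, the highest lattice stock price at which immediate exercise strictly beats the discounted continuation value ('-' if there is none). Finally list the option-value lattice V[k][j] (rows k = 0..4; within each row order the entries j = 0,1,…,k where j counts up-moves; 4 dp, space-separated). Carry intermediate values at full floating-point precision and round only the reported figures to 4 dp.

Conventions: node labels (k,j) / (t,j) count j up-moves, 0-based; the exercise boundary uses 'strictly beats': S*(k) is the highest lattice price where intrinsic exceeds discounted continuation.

price = 26.1197
boundary = - - 97.0076 122.9184
tree:
26.1197
40.6761 10.1736
60.7324 18.8280 0.5523
81.1813 34.8216 1.0484 0.0000
97.3197 60.7324 1.9900 0.0000 0.0000

Δt=0.27675, u=1.26710, d=0.78920, q=0.46673, disc=e^(-rΔt)=0.98790
k=4 terminal: V=max(K-S,0) → 97.3197 60.7324 1.9900 0.0000 0.0000
k=3: j=0 S=76.5587 intr=81.1813 cont=79.2722 V=81.1813[EX]; j=1 S=122.9184 intr=34.8216 cont=32.9125 V=34.8216[EX]; j=2 S=197.3510 intr=0.0000 cont=1.0484 V=1.0484[hold]; j=3 S=316.8559 intr=0.0000 cont=0.0000 V=0.0000[hold]  S*(3)=122.9184
k=2: j=0 S=97.0076 intr=60.7324 cont=58.8233 V=60.7324[EX]; j=1 S=155.7500 intr=1.9900 cont=18.8280 V=18.8280[hold]; j=2 S=250.0636 intr=0.0000 cont=0.5523 V=0.5523[hold]  S*(2)=97.0076
k=1: j=0 S=122.9184 intr=34.8216 cont=40.6761 V=40.6761[hold]; j=1 S=197.3510 intr=0.0000 cont=10.1736 V=10.1736[hold]  S*(1)=-
k=0: j=0 S=155.7500 intr=1.9900 cont=26.1197 V=26.1197[hold]  S*(0)=-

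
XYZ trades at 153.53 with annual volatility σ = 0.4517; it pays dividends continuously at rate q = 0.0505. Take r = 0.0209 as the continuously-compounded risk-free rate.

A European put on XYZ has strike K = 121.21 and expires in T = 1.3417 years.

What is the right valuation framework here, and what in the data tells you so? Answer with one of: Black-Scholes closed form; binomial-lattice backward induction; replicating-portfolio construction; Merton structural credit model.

framework: Black-Scholes closed form

Key observation: the instrument is a plain European put (strike 121.21) on a lognormal asset; the exact continuous-time formula applies directly.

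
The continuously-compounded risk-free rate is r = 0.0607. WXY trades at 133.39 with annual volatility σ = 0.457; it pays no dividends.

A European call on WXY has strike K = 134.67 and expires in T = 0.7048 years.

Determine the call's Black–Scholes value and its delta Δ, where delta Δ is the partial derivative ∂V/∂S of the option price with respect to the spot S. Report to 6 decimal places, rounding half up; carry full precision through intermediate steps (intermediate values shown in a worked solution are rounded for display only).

σ√T = 0.457·√0.7048 = 0.383662
d₁ = (ln(S/K) + (r+σ²/2)T) / (σ√T) = (ln(133.39/134.67) + (0.0607+0.457²/2)·0.7048) / 0.383662 = (-0.009550 + 0.116380) / 0.383662 = 0.278447
d₂ = d₁ − σ√T = 0.278447 − 0.383662 = -0.105215
e^{−rT} = 0.958121
N(d₁) = 0.609665,  N(d₂) = 0.458102
Call price V = S·N(d₁) − K·e^{−rT}·N(d₂) = 81.323258 − 59.109018 = 22.214240
Δ = N(d₁) = 0.609665

price = 22.214240
Δ = 0.609665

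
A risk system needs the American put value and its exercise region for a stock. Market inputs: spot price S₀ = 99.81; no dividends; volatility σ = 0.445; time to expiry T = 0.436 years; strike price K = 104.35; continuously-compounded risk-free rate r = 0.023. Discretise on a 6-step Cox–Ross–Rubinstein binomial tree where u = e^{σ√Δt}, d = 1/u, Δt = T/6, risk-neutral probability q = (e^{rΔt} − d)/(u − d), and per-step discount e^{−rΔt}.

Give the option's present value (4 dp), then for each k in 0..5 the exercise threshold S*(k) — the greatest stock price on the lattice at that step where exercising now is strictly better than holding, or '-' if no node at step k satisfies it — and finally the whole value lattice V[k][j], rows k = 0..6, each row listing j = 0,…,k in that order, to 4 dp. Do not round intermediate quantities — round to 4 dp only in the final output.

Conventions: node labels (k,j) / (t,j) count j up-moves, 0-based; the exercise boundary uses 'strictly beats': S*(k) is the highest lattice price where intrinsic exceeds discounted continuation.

price = 13.9547
boundary = - - - 69.6439 78.5200 88.5273
tree:
13.9547
19.6370 7.7734
26.6727 11.9918 3.1754
34.7061 17.9582 5.4923 0.6462
42.5787 25.8300 9.3902 1.2377 0.0000
49.5615 34.7061 15.8227 2.3704 0.0000 0.0000
55.7549 42.5787 25.8300 4.5400 0.0000 0.0000 0.0000

Δt=0.07267  u=1.12745  d=0.88696  q=0.47700  discount=0.99833
step 6 (expiry): payoffs max(K−S,0) = 55.7549 42.5787 25.8300 4.5400 0.0000 0.0000 0.0000
step 5: (k=5,j=0): S=54.7885, K−S=49.5615, hold=49.3872 ⇒ V=49.5615 exercise | (k=5,j=1): S=69.6439, K−S=34.7061, hold=34.5318 ⇒ V=34.7061 exercise | (k=5,j=2): S=88.5273, K−S=15.8227, hold=15.6485 ⇒ V=15.8227 exercise | (k=5,j=3): S=112.5307, K−S=0.0000, hold=2.3704 ⇒ V=2.3704 continue | (k=5,j=4): S=143.0424, K−S=0.0000, hold=0.0000 ⇒ V=0.0000 continue | (k=5,j=5): S=181.8271, K−S=0.0000, hold=0.0000 ⇒ V=0.0000 continue  boundary S*=88.5273
step 4: (k=4,j=0): S=61.7713, K−S=42.5787, hold=42.4045 ⇒ V=42.5787 exercise | (k=4,j=1): S=78.5200, K−S=25.8300, hold=25.6558 ⇒ V=25.8300 exercise | (k=4,j=2): S=99.8100, K−S=4.5400, hold=9.3902 ⇒ V=9.3902 continue | (k=4,j=3): S=126.8726, K−S=0.0000, hold=1.2377 ⇒ V=1.2377 continue | (k=4,j=4): S=161.2730, K−S=0.0000, hold=0.0000 ⇒ V=0.0000 continue  boundary S*=78.5200
step 3: (k=3,j=0): S=69.6439, K−S=34.7061, hold=34.5318 ⇒ V=34.7061 exercise | (k=3,j=1): S=88.5273, K−S=15.8227, hold=17.9582 ⇒ V=17.9582 continue | (k=3,j=2): S=112.5307, K−S=0.0000, hold=5.4923 ⇒ V=5.4923 continue | (k=3,j=3): S=143.0424, K−S=0.0000, hold=0.6462 ⇒ V=0.6462 continue  boundary S*=69.6439
step 2: (k=2,j=0): S=78.5200, K−S=25.8300, hold=26.6727 ⇒ V=26.6727 continue | (k=2,j=1): S=99.8100, K−S=4.5400, hold=11.9918 ⇒ V=11.9918 continue | (k=2,j=2): S=126.8726, K−S=0.0000, hold=3.1754 ⇒ V=3.1754 continue  boundary S*=-
step 1: (k=1,j=0): S=88.5273, K−S=15.8227, hold=19.6370 ⇒ V=19.6370 continue | (k=1,j=1): S=112.5307, K−S=0.0000, hold=7.7734 ⇒ V=7.7734 continue  boundary S*=-
step 0: (k=0,j=0): S=99.8100, K−S=4.5400, hold=13.9547 ⇒ V=13.9547 continue  boundary S*=-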